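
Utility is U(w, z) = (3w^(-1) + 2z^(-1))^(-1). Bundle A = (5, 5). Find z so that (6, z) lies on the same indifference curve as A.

U depends on (w, z) only through S = 3w^(-1) + 2z^(-1), so equal utility means equal S. At (5, 5): S = 1.
With w = 6: 3·6^(-1) = 0.5, so 2z^(-1) = 1 − 0.5 = 0.5, i.e. z^(-1) = 0.25.
Hence z = 1/0.25 = 4.
Check: U(6, 4) = 1.

z = 4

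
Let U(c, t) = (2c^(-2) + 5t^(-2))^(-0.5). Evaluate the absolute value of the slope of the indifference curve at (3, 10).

MRS = 400/27

For CES with ρ = -2, MRS = (2/5)·(t/c)^3.
At (3, 10): MRS = 400/27.
That is, one extra unit of c is worth 400/27 units of t at the margin.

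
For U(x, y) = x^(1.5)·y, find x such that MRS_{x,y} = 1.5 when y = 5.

MU_x = 1.5·√x·y and MU_y = x^(1.5).
MRS = MU_x/MU_y = (1.5)·y/x.
Substitute y = 5: MRS = 7.5/x. Setting 7.5/x = 1.5 gives x = 7.5/1.5 = 5.

x = 5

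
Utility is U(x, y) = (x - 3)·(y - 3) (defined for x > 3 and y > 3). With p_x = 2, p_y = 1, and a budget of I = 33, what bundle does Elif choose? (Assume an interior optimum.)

MU_x = (y−3), MU_y = (x−3).
MRS = (y−3)/(x−3).
Tangency: set MRS = p_x/p_y = 2/1 = 2.
So (y − 3)/(x − 3) = 2, i.e. (y − 3) = 2·(x − 3).
Rewrite the budget in excess-of-subsistence terms: 2·(x − 3) + 1·(y − 3) = 33 − 2·3 − 1·3 = 24.
Substituting, 4·(x − 3) = 24, so x − 3 = 6 and x* = 9.
Then y − 3 = 2·6 = 12, so y* = 15.

x* = 9, y* = 15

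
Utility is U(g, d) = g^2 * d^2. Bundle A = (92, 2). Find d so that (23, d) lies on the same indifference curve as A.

d = 8

U(92, 2) = 33856.
Set U(23, d) = 33856 and solve.
With g = 23: 23^2 = 529, so d^2 = 33856/529 = 64; taking the square root, d = 8.
Check: U(23, 8) = 33856.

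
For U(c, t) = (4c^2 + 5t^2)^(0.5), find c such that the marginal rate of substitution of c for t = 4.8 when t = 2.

For CES with ρ = 2, MRS = (4/5)·(t/c)^(-1).
Setting (4/5)·(2/c)^(-1) = 4.8 gives (2/c)^(-1) = 6, so 2/c = 1/6 and c = 12.

c = 12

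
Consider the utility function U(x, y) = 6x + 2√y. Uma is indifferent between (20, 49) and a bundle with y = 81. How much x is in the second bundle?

U(20, 49) = 134.
Set U(x, 81) = 134 and solve.
With y = 81: √81 = 9, so 6x = 134 − 2·9 = 116 and x = 58/3.
Check: U(58/3, 81) = 134.

x = 58/3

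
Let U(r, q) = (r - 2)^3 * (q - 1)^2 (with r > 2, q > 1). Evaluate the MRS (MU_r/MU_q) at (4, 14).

MU_r = 3·(r−2)^2·(q−1)^2, MU_q = 2·(r−2)^3·(q−1).
MRS = (3/2)·(q−1)/(r−2).
At (4, 14): MRS = 9.75.
That is, one extra unit of r is worth 9.75 units of q at the margin.

MRS = 9.75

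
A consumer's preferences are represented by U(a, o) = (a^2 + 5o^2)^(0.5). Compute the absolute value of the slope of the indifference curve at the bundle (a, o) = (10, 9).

MRS = 2/9

For CES with ρ = 2, MRS = (1/5)·(o/a)^(-1).
At (10, 9): MRS = 2/9.
So at (10, 9) the consumer would give up 2/9 units of o for one more unit of a.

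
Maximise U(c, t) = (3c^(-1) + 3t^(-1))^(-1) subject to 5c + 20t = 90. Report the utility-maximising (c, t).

For CES with ρ = -1, MRS = (t/c)^2.
Tangency: set MRS = p_c/p_t = 5/20 = 0.25.
So (t/c)^2 = 0.25; taking the square root, t/c = 0.5, i.e. t = 0.5·c.
Substitute into the budget 5·c + 20·t = 90: 15·c = 90, so c* = 6 and t* = 0.5·6 = 3.

c* = 6, t* = 3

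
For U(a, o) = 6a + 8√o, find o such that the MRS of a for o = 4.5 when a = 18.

o = 9

MU_a = 6, MU_o = 8/(2√o).
MRS = 6 ÷ (8/(2√o)).
MRS depends only on o: 1.5·√o = 4.5 ⇒ √o = 4.5/1.5 = 3 ⇒ o = 9.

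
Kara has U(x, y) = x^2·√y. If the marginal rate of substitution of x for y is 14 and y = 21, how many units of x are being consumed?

MU_x = 2·x·√y and MU_y = 0.5·x^2·y^(-0.5).
MRS = MU_x/MU_y = (4)·y/x.
Substitute y = 21: MRS = 84/x. Setting 84/x = 14 gives x = 84/14 = 6.

x = 6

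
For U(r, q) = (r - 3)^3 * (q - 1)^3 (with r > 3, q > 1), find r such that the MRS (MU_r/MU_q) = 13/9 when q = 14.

MU_r = 3·(r−3)^2·(q−1)^3, MU_q = 3·(r−3)^3·(q−1)^2.
MRS = (q−1)/(r−3).
Substitute q = 14: MRS = 13/(r − 3). Setting this equal to 13/9 gives r − 3 = 13/(13/9) = 9, so r = 12.

r = 12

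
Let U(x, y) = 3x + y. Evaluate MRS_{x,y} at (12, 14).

MU_x = 3, MU_y = 1, so MRS = 3/1 = 3 at every bundle.
At (12, 14): MRS = 3.
That is, one extra unit of x is worth 3 units of y at the margin.

MRS = 3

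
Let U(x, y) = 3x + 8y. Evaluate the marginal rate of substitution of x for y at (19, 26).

MRS = 0.375

MU_x = 3, MU_y = 8, so MRS = 3/8 = 0.375 at every bundle.
At (19, 26): MRS = 0.375.
That is, one extra unit of x is worth 0.375 units of y at the margin.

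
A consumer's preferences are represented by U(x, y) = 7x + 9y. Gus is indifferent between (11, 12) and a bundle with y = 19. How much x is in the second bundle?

U(11, 12) = 185.
Set U(x, 19) = 185 and solve.
7x + 9·19 = 185 ⇒ 7x = 14 ⇒ x = 2.
Check: U(2, 19) = 185.

x = 2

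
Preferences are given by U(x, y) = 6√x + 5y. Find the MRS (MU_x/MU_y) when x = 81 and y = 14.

MRS = 1/15

MU_x = 6/(2√x), MU_y = 5.
MRS = 6/(2√x) ÷ 5.
At (81, 14): MRS = 1/15.
The indifference curve has slope −1/15 at this bundle.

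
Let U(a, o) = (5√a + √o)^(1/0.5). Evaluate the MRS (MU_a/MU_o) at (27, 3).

For CES with ρ = 0.5, MRS = (5/1)·√(o/a).
At (27, 3): MRS = 5/3.
So at (27, 3) the consumer would give up 5/3 units of o for one more unit of a.

MRS = 5/3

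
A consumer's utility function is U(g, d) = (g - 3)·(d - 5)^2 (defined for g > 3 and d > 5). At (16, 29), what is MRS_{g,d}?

MU_g = (d−5)^2, MU_d = 2·(g−3)·(d−5).
MRS = (1/2)·(d−5)/(g−3).
At (16, 29): MRS = 12/13.
The indifference curve has slope −12/13 at this bundle.

MRS = 12/13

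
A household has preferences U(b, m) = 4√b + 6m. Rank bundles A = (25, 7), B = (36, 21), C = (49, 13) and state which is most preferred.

Bundle B

Evaluate utility at each bundle:
U(A) = 62.000.
U(B) = 150.000.
U(C) = 106.000.
Highest utility is B, so B ≻ C ≻ A.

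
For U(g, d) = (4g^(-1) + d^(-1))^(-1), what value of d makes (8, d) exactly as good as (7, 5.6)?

U depends on (g, d) only through S = 4g^(-1) + d^(-1), so equal utility means equal S. At (7, 5.6): S = 0.75.
With g = 8: 4·8^(-1) = 0.5, so d^(-1) = 0.75 − 0.5 = 0.25.
Hence d = 1/0.25 = 4.
Check: U(8, 4) = 1.3333.

d = 4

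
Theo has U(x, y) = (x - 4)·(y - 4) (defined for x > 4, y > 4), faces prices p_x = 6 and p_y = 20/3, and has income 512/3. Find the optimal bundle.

MU_x = (y−4), MU_y = (x−4).
MRS = (y−4)/(x−4).
Tangency: set MRS = p_x/p_y = 6/(20/3) = 0.9.
So (y − 4)/(x − 4) = 0.9, i.e. (y − 4) = 0.9·(x − 4).
Rewrite the budget in excess-of-subsistence terms: 6·(x − 4) + (20/3)·(y − 4) = 512/3 − 6·4 − (20/3)·4 = 120.
Substituting, 12·(x − 4) = 120, so x − 4 = 10 and x* = 14.
Then y − 4 = 0.9·10 = 9, so y* = 13.

x* = 14, y* = 13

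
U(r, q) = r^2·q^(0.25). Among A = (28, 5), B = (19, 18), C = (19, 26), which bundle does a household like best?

Bundle A

Evaluate utility at each bundle:
U(A) = 1172.353.
U(B) = 743.576.
U(C) = 815.174.
Highest utility is A, so A ≻ C ≻ B.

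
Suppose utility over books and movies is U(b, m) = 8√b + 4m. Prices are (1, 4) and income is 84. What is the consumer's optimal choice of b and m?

MU_b = 8/(2√b), MU_m = 4.
MRS = 8/(2√b) ÷ 4.
Tangency: set MRS = p_b/p_m = 1/4 = 0.25.
MRS depends only on b: 1/√b = 0.25 ⇒ √b = 1/0.25 = 4 ⇒ b* = 16.
From the budget, 4·m = 84 − 1·16 = 68, so m* = 17.

b* = 16, m* = 17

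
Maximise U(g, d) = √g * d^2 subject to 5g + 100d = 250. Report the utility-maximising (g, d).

g* = 10, d* = 2

MU_g = 0.5·g^(-0.5)·d^2 and MU_d = 2·√g·d.
MRS = MU_g/MU_d = (0.25)·d/g.
Tangency: set MRS = p_g/p_d = 5/100 = 0.05.
So (0.25)·d/g = 0.05, i.e. d = 0.2·g.
Substitute into the budget 5·g + 100·d = 250: 25·g = 250, so g* = 10.
Then d* = 0.2·10 = 2.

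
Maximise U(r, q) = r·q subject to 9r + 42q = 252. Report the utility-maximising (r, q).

MU_r = q and MU_q = r.
MRS = MU_r/MU_q = q/r.
Tangency: set MRS = p_r/p_q = 9/42 = 3/14.
So q/r = 3/14, i.e. q = (3/14)·r.
Substitute into the budget 9·r + 42·q = 252: 18·r = 252, so r* = 14.
Then q* = (3/14)·14 = 3.

r* = 14, q* = 3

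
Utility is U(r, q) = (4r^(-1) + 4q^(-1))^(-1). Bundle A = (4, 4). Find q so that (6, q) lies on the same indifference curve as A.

q = 3

U depends on (r, q) only through S = 4r^(-1) + 4q^(-1), so equal utility means equal S. At (4, 4): S = 2.
With r = 6: 4·6^(-1) = 2/3, so 4q^(-1) = 2 − 2/3 = 4/3, i.e. q^(-1) = 1/3.
Hence q = 1/(1/3) = 3.
Check: U(6, 3) = 0.5.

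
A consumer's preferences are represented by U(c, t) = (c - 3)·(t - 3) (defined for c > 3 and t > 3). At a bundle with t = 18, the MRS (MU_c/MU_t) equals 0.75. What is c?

c = 23

MU_c = (t−3), MU_t = (c−3).
MRS = (t−3)/(c−3).
Substitute t = 18: MRS = 15/(c − 3). Setting this equal to 0.75 gives c − 3 = 15/0.75 = 20, so c = 23.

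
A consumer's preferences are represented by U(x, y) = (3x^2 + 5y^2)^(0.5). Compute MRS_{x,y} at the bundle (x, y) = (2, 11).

MRS = 6/55

For CES with ρ = 2, MRS = (3/5)·(y/x)^(-1).
At (2, 11): MRS = 6/55.
That is, one extra unit of x is worth 6/55 units of y at the margin.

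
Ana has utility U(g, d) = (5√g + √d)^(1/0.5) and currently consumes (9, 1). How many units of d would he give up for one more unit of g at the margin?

For CES with ρ = 0.5, MRS = (5/1)·√(d/g).
At (9, 1): MRS = 5/3.
The indifference curve has slope −5/3 at this bundle.

MRS = 5/3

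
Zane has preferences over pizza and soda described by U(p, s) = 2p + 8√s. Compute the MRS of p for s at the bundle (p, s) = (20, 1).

MU_p = 2, MU_s = 8/(2√s).
MRS = 2 ÷ (8/(2√s)).
At (20, 1): MRS = 0.5.
So at (20, 1) the consumer would give up 0.5 units of s for one more unit of p.

MRS = 0.5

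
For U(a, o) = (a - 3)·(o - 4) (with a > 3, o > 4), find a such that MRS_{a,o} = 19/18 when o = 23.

a = 21

MU_a = (o−4), MU_o = (a−3).
MRS = (o−4)/(a−3).
Substitute o = 23: MRS = 19/(a − 3). Setting this equal to 19/18 gives a − 3 = 19/(19/18) = 18, so a = 21.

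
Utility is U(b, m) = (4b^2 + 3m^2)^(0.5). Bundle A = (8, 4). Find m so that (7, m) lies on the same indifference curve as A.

m = 6

U depends on (b, m) only through S = 4b^2 + 3m^2, so equal utility means equal S. At (8, 4): S = 304.
With b = 7: 4·7^2 = 196, so 3m^2 = 304 − 196 = 108, i.e. m^2 = 36.
Hence m = √36 = 6.
Check: U(7, 6) = 17.4356.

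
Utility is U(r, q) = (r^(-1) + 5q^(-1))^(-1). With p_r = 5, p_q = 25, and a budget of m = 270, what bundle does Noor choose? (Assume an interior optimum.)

For CES with ρ = -1, MRS = (1/5)·(q/r)^2.
Tangency: set MRS = p_r/p_q = 5/25 = 0.2.
So (q/r)^2 = 1; taking the square root, q/r = 1, i.e. q = r.
Substitute into the budget 5·r + 25·q = 270: 30·r = 270, so r* = 9 and q* = 9.

r* = 9, q* = 9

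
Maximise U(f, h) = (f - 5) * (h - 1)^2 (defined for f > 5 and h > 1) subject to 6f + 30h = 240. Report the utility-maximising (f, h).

MU_f = (h−1)^2, MU_h = 2·(f−5)·(h−1).
MRS = (1/2)·(h−1)/(f−5).
Tangency: set MRS = p_f/p_h = 6/30 = 0.2.
So (1/2)·(h − 1)/(f − 5) = 0.2, i.e. (h − 1) = 0.4·(f − 5).
Rewrite the budget in excess-of-subsistence terms: 6·(f − 5) + 30·(h − 1) = 240 − 6·5 − 30·1 = 180.
Substituting, 18·(f − 5) = 180, so f − 5 = 10 and f* = 15.
Then h − 1 = 0.4·10 = 4, so h* = 5.

f* = 15, h* = 5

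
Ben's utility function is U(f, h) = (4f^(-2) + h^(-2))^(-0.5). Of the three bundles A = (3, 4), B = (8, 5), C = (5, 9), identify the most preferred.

Bundle B

Evaluate utility at each bundle:
U(A) = 1.404.
U(B) = 3.123.
U(C) = 2.409.
Highest utility is B, so B ≻ C ≻ A.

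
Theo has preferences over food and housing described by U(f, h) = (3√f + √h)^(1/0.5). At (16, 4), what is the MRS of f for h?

For CES with ρ = 0.5, MRS = (3/1)·√(h/f).
At (16, 4): MRS = 1.5.
The indifference curve has slope −1.5 at this bundle.

MRS = 1.5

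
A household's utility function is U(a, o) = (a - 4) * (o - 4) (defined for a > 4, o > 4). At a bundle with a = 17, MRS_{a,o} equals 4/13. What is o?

o = 8

MU_a = (o−4), MU_o = (a−4).
MRS = (o−4)/(a−4).
Substitute a = 17: MRS = (o − 4)/13. Setting this equal to 4/13 gives o − 4 = (4/13)·13 = 4, so o = 8.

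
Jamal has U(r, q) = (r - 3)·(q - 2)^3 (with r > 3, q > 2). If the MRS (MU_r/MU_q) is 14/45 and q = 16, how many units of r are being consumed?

r = 18

MU_r = (q−2)^3, MU_q = 3·(r−3)·(q−2)^2.
MRS = (1/3)·(q−2)/(r−3).
Substitute q = 16: MRS = (14/3)/(r − 3). Setting this equal to 14/45 gives r − 3 = (14/3)/(14/45) = 15, so r = 18.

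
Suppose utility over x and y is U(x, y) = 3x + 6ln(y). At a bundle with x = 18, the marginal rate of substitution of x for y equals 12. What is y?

y = 24

MU_x = 3, MU_y = 6/y.
MRS = 3 ÷ (6/y).
MRS depends only on y: 0.5·y = 12 ⇒ y = 12/0.5 = 24.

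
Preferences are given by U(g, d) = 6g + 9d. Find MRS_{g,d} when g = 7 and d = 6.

MRS = 2/3

MU_g = 6, MU_d = 9, so MRS = 6/9 = 2/3 at every bundle.
At (7, 6): MRS = 2/3.
That is, one extra unit of g is worth 2/3 units of d at the margin.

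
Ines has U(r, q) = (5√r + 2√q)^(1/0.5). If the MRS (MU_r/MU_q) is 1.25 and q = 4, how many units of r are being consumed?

r = 16

For CES with ρ = 0.5, MRS = (5/2)·√(q/r).
Setting (5/2)·√(4/r) = 1.25 gives √(4/r) = 0.5, so 4/r = 0.25 and r = 16.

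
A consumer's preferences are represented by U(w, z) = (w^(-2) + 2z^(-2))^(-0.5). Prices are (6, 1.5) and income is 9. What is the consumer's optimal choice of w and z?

w* = 1, z* = 2

For CES with ρ = -2, MRS = (1/2)·(z/w)^3.
Tangency: set MRS = p_w/p_z = 6/1.5 = 4.
So (z/w)^3 = 8; taking the cube root, z/w = 2, i.e. z = 2·w.
Substitute into the budget 6·w + 1.5·z = 9: 9·w = 9, so w* = 1 and z* = 2·1 = 2.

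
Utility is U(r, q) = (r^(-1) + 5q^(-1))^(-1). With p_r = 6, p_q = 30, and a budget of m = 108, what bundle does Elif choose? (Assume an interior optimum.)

r* = 3, q* = 3

For CES with ρ = -1, MRS = (1/5)·(q/r)^2.
Tangency: set MRS = p_r/p_q = 6/30 = 0.2.
So (q/r)^2 = 1; taking the square root, q/r = 1, i.e. q = r.
Substitute into the budget 6·r + 30·q = 108: 36·r = 108, so r* = 3 and q* = 3.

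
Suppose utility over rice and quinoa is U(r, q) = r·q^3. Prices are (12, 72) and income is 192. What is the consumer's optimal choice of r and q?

r* = 4, q* = 2

MU_r = q^3 and MU_q = 3·r·q^2.
MRS = MU_r/MU_q = (1/3)·q/r.
Tangency: set MRS = p_r/p_q = 12/72 = 1/6.
So (1/3)·q/r = 1/6, i.e. q = 0.5·r.
Substitute into the budget 12·r + 72·q = 192: 48·r = 192, so r* = 4.
Then q* = 0.5·4 = 2.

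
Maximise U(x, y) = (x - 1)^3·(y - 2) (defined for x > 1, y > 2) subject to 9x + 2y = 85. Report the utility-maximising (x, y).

x* = 7, y* = 11

MU_x = 3·(x−1)^2·(y−2), MU_y = (x−1)^3.
MRS = (3/1)·(y−2)/(x−1).
Tangency: set MRS = p_x/p_y = 9/2 = 4.5.
So (3/1)·(y − 2)/(x − 1) = 4.5, i.e. (y − 2) = 1.5·(x − 1).
Rewrite the budget in excess-of-subsistence terms: 9·(x − 1) + 2·(y − 2) = 85 − 9·1 − 2·2 = 72.
Substituting, 12·(x − 1) = 72, so x − 1 = 6 and x* = 7.
Then y − 2 = 1.5·6 = 9, so y* = 11.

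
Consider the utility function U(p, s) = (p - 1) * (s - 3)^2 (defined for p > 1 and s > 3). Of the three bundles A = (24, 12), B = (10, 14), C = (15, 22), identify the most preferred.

Bundle C

Evaluate utility at each bundle:
U(A) = 1863.
U(B) = 1089.
U(C) = 5054.
Highest utility is C, so C ≻ A ≻ B.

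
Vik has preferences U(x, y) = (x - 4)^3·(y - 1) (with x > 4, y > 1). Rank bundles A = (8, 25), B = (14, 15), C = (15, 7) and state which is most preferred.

Bundle B

Evaluate utility at each bundle:
U(A) = 1536.
U(B) = 14000.
U(C) = 7986.
Highest utility is B, so B ≻ C ≻ A.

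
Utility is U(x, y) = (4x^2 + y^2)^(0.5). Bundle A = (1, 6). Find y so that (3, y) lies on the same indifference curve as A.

U depends on (x, y) only through S = 4x^2 + y^2, so equal utility means equal S. At (1, 6): S = 40.
With x = 3: 4·3^2 = 36, so y^2 = 40 − 36 = 4.
Hence y = √4 = 2.
Check: U(3, 2) = 6.3246.

y = 2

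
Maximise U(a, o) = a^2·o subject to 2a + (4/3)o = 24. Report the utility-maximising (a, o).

MU_a = 2·a·o and MU_o = a^2.
MRS = MU_a/MU_o = (2/1)·o/a.
Tangency: set MRS = p_a/p_o = 2/(4/3) = 1.5.
So (2/1)·o/a = 1.5, i.e. o = 0.75·a.
Substitute into the budget 2·a + (4/3)·o = 24: 3·a = 24, so a* = 8.
Then o* = 0.75·8 = 6.

a* = 8, o* = 6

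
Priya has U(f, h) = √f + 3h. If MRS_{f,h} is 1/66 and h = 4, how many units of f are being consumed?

f = 121

MU_f = 1/(2√f), MU_h = 3.
MRS = 1/(2√f) ÷ 3.
MRS depends only on f: (1/6)/√f = 1/66 ⇒ √f = (1/6)/(1/66) = 11 ⇒ f = 121.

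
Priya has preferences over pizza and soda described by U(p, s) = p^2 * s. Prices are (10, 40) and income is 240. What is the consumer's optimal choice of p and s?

p* = 16, s* = 2

MU_p = 2·p·s and MU_s = p^2.
MRS = MU_p/MU_s = (2/1)·s/p.
Tangency: set MRS = p_p/p_s = 10/40 = 0.25.
So (2/1)·s/p = 0.25, i.e. s = 0.125·p.
Substitute into the budget 10·p + 40·s = 240: 15·p = 240, so p* = 16.
Then s* = 0.125·16 = 2.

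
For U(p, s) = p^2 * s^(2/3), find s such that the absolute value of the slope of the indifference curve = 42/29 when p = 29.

MU_p = 2·p·s^(2/3) and MU_s = 2/3·p^2·s^(-1/3).
MRS = MU_p/MU_s = (3)·s/p.
Substitute p = 29: MRS = s/(29/3). Setting s/(29/3) = 42/29 gives s = (42/29)·(29/3) = 14.

s = 14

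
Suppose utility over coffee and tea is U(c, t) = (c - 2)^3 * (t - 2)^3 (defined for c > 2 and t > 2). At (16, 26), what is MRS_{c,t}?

MRS = 12/7

MU_c = 3·(c−2)^2·(t−2)^3, MU_t = 3·(c−2)^3·(t−2)^2.
MRS = (t−2)/(c−2).
At (16, 26): MRS = 12/7.
So at (16, 26) the consumer would give up 12/7 units of t for one more unit of c.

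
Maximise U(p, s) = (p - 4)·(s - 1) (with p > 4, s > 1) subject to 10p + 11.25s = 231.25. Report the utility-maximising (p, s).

p* = 13, s* = 9

MU_p = (s−1), MU_s = (p−4).
MRS = (s−1)/(p−4).
Tangency: set MRS = p_p/p_s = 10/11.25 = 8/9.
So (s − 1)/(p − 4) = 8/9, i.e. (s − 1) = (8/9)·(p − 4).
Rewrite the budget in excess-of-subsistence terms: 10·(p − 4) + 11.25·(s − 1) = 231.25 − 10·4 − 11.25·1 = 180.
Substituting, 20·(p − 4) = 180, so p − 4 = 9 and p* = 13.
Then s − 1 = (8/9)·9 = 8, so s* = 9.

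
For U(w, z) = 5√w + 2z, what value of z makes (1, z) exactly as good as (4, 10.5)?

z = 13

U(4, 10.5) = 31.
Set U(1, z) = 31 and solve.
With w = 1: √1 = 1, so 2z = 31 − 5·1 = 26 and z = 13.
Check: U(1, 13) = 31.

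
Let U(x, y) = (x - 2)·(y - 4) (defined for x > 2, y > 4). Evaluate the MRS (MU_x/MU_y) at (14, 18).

MU_x = (y−4), MU_y = (x−2).
MRS = (y−4)/(x−2).
At (14, 18): MRS = 7/6.
That is, one extra unit of x is worth 7/6 units of y at the margin.

MRS = 7/6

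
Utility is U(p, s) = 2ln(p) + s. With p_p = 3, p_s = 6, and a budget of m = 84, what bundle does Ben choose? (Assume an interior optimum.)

MU_p = 2/p, MU_s = 1.
MRS = 2/p ÷ 1.
Tangency: set MRS = p_p/p_s = 3/6 = 0.5.
MRS depends only on p: 2/p = 0.5 ⇒ p* = 2/0.5 = 4.
From the budget, 6·s = 84 − 3·4 = 72, so s* = 12.

p* = 4, s* = 12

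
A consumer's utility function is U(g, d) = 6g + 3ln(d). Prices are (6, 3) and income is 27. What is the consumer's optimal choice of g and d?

MU_g = 6, MU_d = 3/d.
MRS = 6 ÷ (3/d).
Tangency: set MRS = p_g/p_d = 6/3 = 2.
MRS depends only on d: 2·d = 2 ⇒ d* = 2/2 = 1.
From the budget, 6·g = 27 − 3·1 = 24, so g* = 4.

g* = 4, d* = 1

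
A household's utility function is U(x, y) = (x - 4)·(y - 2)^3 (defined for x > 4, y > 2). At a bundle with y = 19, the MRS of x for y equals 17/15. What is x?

MU_x = (y−2)^3, MU_y = 3·(x−4)·(y−2)^2.
MRS = (1/3)·(y−2)/(x−4).
Substitute y = 19: MRS = (17/3)/(x − 4). Setting this equal to 17/15 gives x − 4 = (17/3)/(17/15) = 5, so x = 9.

x = 9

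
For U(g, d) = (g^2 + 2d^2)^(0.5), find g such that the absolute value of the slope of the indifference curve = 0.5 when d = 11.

For CES with ρ = 2, MRS = (1/2)·(d/g)^(-1).
Setting (1/2)·(11/g)^(-1) = 0.5 gives (11/g)^(-1) = 1, so 11/g = 1 and g = 11.

g = 11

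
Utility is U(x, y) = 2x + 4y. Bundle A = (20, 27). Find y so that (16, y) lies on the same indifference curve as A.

y = 29

U(20, 27) = 148.
Set U(16, y) = 148 and solve.
2·16 + 4y = 148 ⇒ 4y = 116 ⇒ y = 29.
Check: U(16, 29) = 148.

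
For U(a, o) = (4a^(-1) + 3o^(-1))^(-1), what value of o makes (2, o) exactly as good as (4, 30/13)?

U depends on (a, o) only through S = 4a^(-1) + 3o^(-1), so equal utility means equal S. At (4, 30/13): S = 2.3.
With a = 2: 4·2^(-1) = 2, so 3o^(-1) = 2.3 − 2 = 0.3, i.e. o^(-1) = 0.1.
Hence o = 1/0.1 = 10.
Check: U(2, 10) = 0.4348.

o = 10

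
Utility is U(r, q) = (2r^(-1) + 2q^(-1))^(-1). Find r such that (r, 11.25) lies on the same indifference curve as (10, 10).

r = 9

U depends on (r, q) only through S = 2r^(-1) + 2q^(-1), so equal utility means equal S. At (10, 10): S = 0.4.
With q = 11.25: 2·11.25^(-1) = 8/45, so 2r^(-1) = 0.4 − 8/45 = 2/9, i.e. r^(-1) = 1/9.
Hence r = 1/(1/9) = 9.
Check: U(9, 11.25) = 2.5.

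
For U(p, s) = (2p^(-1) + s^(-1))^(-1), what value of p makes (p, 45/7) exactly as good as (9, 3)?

p = 5

U depends on (p, s) only through S = 2p^(-1) + s^(-1), so equal utility means equal S. At (9, 3): S = 5/9.
With s = 45/7: (45/7)^(-1) = 7/45, so 2p^(-1) = 5/9 − 7/45 = 0.4, i.e. p^(-1) = 0.2.
Hence p = 1/0.2 = 5.
Check: U(5, 45/7) = 1.8.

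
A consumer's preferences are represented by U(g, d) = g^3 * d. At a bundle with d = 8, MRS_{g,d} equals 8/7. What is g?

g = 21

MU_g = 3·g^2·d and MU_d = g^3.
MRS = MU_g/MU_d = (3/1)·d/g.
Substitute d = 8: MRS = 24/g. Setting 24/g = 8/7 gives g = 24/(8/7) = 21.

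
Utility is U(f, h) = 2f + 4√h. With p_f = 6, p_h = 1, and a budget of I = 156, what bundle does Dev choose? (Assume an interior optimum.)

MU_f = 2, MU_h = 4/(2√h).
MRS = 2 ÷ (4/(2√h)).
Tangency: set MRS = p_f/p_h = 6/1 = 6.
MRS depends only on h: √h = 6 ⇒ √h = 6 ⇒ h* = 36.
From the budget, 6·f = 156 − 1·36 = 120, so f* = 20.

f* = 20, h* = 36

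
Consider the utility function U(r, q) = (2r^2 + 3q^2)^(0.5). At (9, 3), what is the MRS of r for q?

For CES with ρ = 2, MRS = (2/3)·(q/r)^(-1).
At (9, 3): MRS = 2.
The indifference curve has slope −2 at this bundle.

MRS = 2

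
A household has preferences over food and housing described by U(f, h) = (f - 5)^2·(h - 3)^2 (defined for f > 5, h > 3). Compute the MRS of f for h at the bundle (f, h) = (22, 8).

MU_f = 2·(f−5)·(h−3)^2, MU_h = 2·(f−5)^2·(h−3).
MRS = (h−3)/(f−5).
At (22, 8): MRS = 5/17.
That is, one extra unit of f is worth 5/17 units of h at the margin.

MRS = 5/17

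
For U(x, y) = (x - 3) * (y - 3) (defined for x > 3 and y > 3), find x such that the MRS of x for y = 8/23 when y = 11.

x = 26

MU_x = (y−3), MU_y = (x−3).
MRS = (y−3)/(x−3).
Substitute y = 11: MRS = 8/(x − 3). Setting this equal to 8/23 gives x − 3 = 8/(8/23) = 23, so x = 26.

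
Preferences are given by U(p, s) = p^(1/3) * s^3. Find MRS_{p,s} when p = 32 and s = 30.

MRS = 5/48

MU_p = 1/3·p^(-2/3)·s^3 and MU_s = 3·p^(1/3)·s^2.
MRS = MU_p/MU_s = (1/9)·s/p.
At (32, 30): MRS = 5/48.
That is, one extra unit of p is worth 5/48 units of s at the margin.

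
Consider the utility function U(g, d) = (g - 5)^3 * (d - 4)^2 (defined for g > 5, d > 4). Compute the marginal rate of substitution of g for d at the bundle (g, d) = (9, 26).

MU_g = 3·(g−5)^2·(d−4)^2, MU_d = 2·(g−5)^3·(d−4).
MRS = (3/2)·(d−4)/(g−5).
At (9, 26): MRS = 8.25.
So at (9, 26) the consumer would give up 8.25 units of d for one more unit of g.

MRS = 8.25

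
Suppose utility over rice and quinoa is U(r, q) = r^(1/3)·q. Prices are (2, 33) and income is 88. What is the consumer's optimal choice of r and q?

r* = 11, q* = 2

MU_r = 1/3·r^(-2/3)·q and MU_q = r^(1/3).
MRS = MU_r/MU_q = (1/3)·q/r.
Tangency: set MRS = p_r/p_q = 2/33.
So (1/3)·q/r = 2/33, i.e. q = (2/11)·r.
Substitute into the budget 2·r + 33·q = 88: 8·r = 88, so r* = 11.
Then q* = (2/11)·11 = 2.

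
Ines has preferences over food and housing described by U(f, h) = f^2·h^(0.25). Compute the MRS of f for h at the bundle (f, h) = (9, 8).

MU_f = 2·f·h^(0.25) and MU_h = 0.25·f^2·h^(-0.75).
MRS = MU_f/MU_h = (8)·h/f.
At (9, 8): MRS = 64/9.
That is, one extra unit of f is worth 64/9 units of h at the margin.

MRS = 64/9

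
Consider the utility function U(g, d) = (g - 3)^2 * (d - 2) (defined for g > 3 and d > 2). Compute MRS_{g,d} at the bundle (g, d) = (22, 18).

MRS = 32/19

MU_g = 2·(g−3)·(d−2), MU_d = (g−3)^2.
MRS = (2/1)·(d−2)/(g−3).
At (22, 18): MRS = 32/19.
So at (22, 18) the consumer would give up 32/19 units of d for one more unit of g.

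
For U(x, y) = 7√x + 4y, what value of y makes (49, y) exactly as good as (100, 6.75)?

y = 12

U(100, 6.75) = 97.
Set U(49, y) = 97 and solve.
With x = 49: √49 = 7, so 4y = 97 − 7·7 = 48 and y = 12.
Check: U(49, 12) = 97.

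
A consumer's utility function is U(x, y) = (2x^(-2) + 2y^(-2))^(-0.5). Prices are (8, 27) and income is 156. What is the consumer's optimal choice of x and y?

For CES with ρ = -2, MRS = (y/x)^3.
Tangency: set MRS = p_x/p_y = 8/27.
So (y/x)^3 = 8/27; taking the cube root, y/x = 2/3, i.e. y = (2/3)·x.
Substitute into the budget 8·x + 27·y = 156: 26·x = 156, so x* = 6 and y* = (2/3)·6 = 4.

x* = 6, y* = 4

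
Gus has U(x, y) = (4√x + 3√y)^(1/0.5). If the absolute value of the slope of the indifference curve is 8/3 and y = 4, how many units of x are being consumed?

For CES with ρ = 0.5, MRS = (4/3)·√(y/x).
Setting (4/3)·√(4/x) = 8/3 gives √(4/x) = 2, so 4/x = 4 and x = 1.

x = 1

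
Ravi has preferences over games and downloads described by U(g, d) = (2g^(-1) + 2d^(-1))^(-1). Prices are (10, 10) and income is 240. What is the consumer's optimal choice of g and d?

For CES with ρ = -1, MRS = (d/g)^2.
Tangency: set MRS = p_g/p_d = 10/10 = 1.
So (d/g)^2 = 1; taking the square root, d/g = 1, i.e. d = g.
Substitute into the budget 10·g + 10·d = 240: 20·g = 240, so g* = 12 and d* = 12.

g* = 12, d* = 12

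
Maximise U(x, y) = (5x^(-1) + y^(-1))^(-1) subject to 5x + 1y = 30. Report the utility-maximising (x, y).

For CES with ρ = -1, MRS = (5/1)·(y/x)^2.
Tangency: set MRS = p_x/p_y = 5/1 = 5.
So (y/x)^2 = 1; taking the square root, y/x = 1, i.e. y = x.
Substitute into the budget 5·x + 1·y = 30: 6·x = 30, so x* = 5 and y* = 5.

x* = 5, y* = 5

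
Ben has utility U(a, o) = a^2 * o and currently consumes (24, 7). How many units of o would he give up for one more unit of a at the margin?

MU_a = 2·a·o and MU_o = a^2.
MRS = MU_a/MU_o = (2/1)·o/a.
At (24, 7): MRS = 7/12.
So at (24, 7) the consumer would give up 7/12 units of o for one more unit of a.

MRS = 7/12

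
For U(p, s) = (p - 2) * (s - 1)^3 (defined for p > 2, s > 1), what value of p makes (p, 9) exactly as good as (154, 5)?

U(154, 5) = 9728.
Set U(p, 9) = 9728 and solve.
With s = 9: (9 − 1)^3 = 512, so (p − 2) = 9728/512 = 19.
So p = 2 + 19 = 21.
Check: U(21, 9) = 9728.

p = 21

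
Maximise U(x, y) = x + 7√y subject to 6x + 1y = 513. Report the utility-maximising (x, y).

x* = 12, y* = 441

MU_x = 1, MU_y = 7/(2√y).
MRS = 1 ÷ (7/(2√y)).
Tangency: set MRS = p_x/p_y = 6/1 = 6.
MRS depends only on y: (2/7)·√y = 6 ⇒ √y = 6/(2/7) = 21 ⇒ y* = 441.
From the budget, 6·x = 513 − 1·441 = 72, so x* = 12.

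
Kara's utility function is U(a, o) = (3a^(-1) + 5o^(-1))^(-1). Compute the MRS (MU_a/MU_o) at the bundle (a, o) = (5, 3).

For CES with ρ = -1, MRS = (3/5)·(o/a)^2.
At (5, 3): MRS = 27/125.
So at (5, 3) the consumer would give up 27/125 units of o for one more unit of a.

MRS = 27/125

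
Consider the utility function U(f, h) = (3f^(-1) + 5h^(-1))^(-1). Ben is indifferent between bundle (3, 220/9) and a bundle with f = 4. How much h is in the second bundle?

U depends on (f, h) only through S = 3f^(-1) + 5h^(-1), so equal utility means equal S. At (3, 220/9): S = 53/44.
With f = 4: 3·4^(-1) = 0.75, so 5h^(-1) = 53/44 − 0.75 = 5/11, i.e. h^(-1) = 1/11.
Hence h = 1/(1/11) = 11.
Check: U(4, 11) = 0.8302.

h = 11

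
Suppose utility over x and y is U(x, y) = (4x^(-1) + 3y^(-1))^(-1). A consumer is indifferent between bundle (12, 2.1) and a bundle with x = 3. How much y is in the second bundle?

U depends on (x, y) only through S = 4x^(-1) + 3y^(-1), so equal utility means equal S. At (12, 2.1): S = 37/21.
With x = 3: 4·3^(-1) = 4/3, so 3y^(-1) = 37/21 − 4/3 = 3/7, i.e. y^(-1) = 1/7.
Hence y = 1/(1/7) = 7.
Check: U(3, 7) = 0.5676.

y = 7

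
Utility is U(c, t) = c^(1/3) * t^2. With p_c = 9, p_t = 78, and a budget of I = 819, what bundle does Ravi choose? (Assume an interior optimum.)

c* = 13, t* = 9

MU_c = 1/3·c^(-2/3)·t^2 and MU_t = 2·c^(1/3)·t.
MRS = MU_c/MU_t = (1/6)·t/c.
Tangency: set MRS = p_c/p_t = 9/78 = 3/26.
So (1/6)·t/c = 3/26, i.e. t = (9/13)·c.
Substitute into the budget 9·c + 78·t = 819: 63·c = 819, so c* = 13.
Then t* = (9/13)·13 = 9.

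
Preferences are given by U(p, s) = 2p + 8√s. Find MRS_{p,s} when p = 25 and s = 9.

MRS = 1.5

MU_p = 2, MU_s = 8/(2√s).
MRS = 2 ÷ (8/(2√s)).
At (25, 9): MRS = 1.5.
The indifference curve has slope −1.5 at this bundle.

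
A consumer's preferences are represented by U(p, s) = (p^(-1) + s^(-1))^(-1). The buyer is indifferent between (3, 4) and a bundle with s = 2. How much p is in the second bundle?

p = 12

U depends on (p, s) only through S = p^(-1) + s^(-1), so equal utility means equal S. At (3, 4): S = 7/12.
With s = 2: 2^(-1) = 0.5, so p^(-1) = 7/12 − 0.5 = 1/12.
Hence p = 1/(1/12) = 12.
Check: U(12, 2) = 1.7143.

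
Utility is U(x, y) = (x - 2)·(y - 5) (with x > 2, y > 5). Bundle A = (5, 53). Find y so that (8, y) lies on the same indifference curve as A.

y = 29

U(5, 53) = 144.
Set U(8, y) = 144 and solve.
With x = 8: (8 − 2) = 6, so (y − 5) = 144/6 = 24.
So y = 5 + 24 = 29.
Check: U(8, 29) = 144.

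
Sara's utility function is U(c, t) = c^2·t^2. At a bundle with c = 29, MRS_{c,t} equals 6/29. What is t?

t = 6

MU_c = 2·c·t^2 and MU_t = 2·c^2·t.
MRS = MU_c/MU_t = t/c.
Substitute c = 29: MRS = t/29. Setting t/29 = 6/29 gives t = (6/29)·29 = 6.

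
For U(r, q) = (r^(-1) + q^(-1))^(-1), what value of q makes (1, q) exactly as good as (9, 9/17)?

q = 1

U depends on (r, q) only through S = r^(-1) + q^(-1), so equal utility means equal S. At (9, 9/17): S = 2.
With r = 1: 1^(-1) = 1, so q^(-1) = 2 − 1 = 1.
Hence q = 1/1 = 1.
Check: U(1, 1) = 0.5.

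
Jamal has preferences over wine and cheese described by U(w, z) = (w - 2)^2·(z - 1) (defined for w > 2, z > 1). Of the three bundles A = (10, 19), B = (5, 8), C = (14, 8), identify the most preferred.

Evaluate utility at each bundle:
U(A) = 1152.
U(B) = 63.
U(C) = 1008.
Highest utility is A, so A ≻ C ≻ B.

Bundle A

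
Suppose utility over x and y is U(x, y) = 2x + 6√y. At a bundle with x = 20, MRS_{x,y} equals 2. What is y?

y = 9

MU_x = 2, MU_y = 6/(2√y).
MRS = 2 ÷ (6/(2√y)).
MRS depends only on y: (2/3)·√y = 2 ⇒ √y = 2/(2/3) = 3 ⇒ y = 9.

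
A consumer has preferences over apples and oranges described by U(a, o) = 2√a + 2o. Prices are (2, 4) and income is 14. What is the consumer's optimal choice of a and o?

a* = 1, o* = 3

MU_a = 2/(2√a), MU_o = 2.
MRS = 2/(2√a) ÷ 2.
Tangency: set MRS = p_a/p_o = 2/4 = 0.5.
MRS depends only on a: 0.5/√a = 0.5 ⇒ √a = 0.5/0.5 = 1 ⇒ a* = 1.
From the budget, 4·o = 14 − 2·1 = 12, so o* = 3.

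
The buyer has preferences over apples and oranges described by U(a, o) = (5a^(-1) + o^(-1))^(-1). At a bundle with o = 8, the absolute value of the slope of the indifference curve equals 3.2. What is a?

For CES with ρ = -1, MRS = (5/1)·(o/a)^2.
Setting (5/1)·(8/a)^2 = 3.2 gives (8/a)^2 = 16/25, so 8/a = 0.8 and a = 10.

a = 10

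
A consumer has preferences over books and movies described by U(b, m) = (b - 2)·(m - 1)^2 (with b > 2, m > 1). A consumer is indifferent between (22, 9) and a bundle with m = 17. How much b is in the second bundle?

b = 7

U(22, 9) = 1280.
Set U(b, 17) = 1280 and solve.
With m = 17: (17 − 1)^2 = 256, so (b − 2) = 1280/256 = 5.
So b = 2 + 5 = 7.
Check: U(7, 17) = 1280.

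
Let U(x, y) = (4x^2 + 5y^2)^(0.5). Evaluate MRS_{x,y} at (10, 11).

For CES with ρ = 2, MRS = (4/5)·(y/x)^(-1).
At (10, 11): MRS = 8/11.
The indifference curve has slope −8/11 at this bundle.

MRS = 8/11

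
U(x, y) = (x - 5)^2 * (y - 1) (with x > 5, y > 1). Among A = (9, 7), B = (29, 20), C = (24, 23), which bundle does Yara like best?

Bundle B

Evaluate utility at each bundle:
U(A) = 96.
U(B) = 10944.
U(C) = 7942.
Highest utility is B, so B ≻ C ≻ A.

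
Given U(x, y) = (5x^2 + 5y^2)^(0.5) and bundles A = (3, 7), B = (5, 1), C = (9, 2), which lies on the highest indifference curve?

Evaluate utility at each bundle:
U(A) = 17.029.
U(B) = 11.402.
U(C) = 20.616.
Highest utility is C, so C ≻ A ≻ B.

Bundle C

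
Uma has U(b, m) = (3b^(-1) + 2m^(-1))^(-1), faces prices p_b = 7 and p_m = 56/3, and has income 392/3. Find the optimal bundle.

b* = 8, m* = 4

For CES with ρ = -1, MRS = (3/2)·(m/b)^2.
Tangency: set MRS = p_b/p_m = 7/(56/3) = 0.375.
So (m/b)^2 = 0.25; taking the square root, m/b = 0.5, i.e. m = 0.5·b.
Substitute into the budget 7·b + (56/3)·m = 392/3: (49/3)·b = 392/3, so b* = 8 and m* = 0.5·8 = 4.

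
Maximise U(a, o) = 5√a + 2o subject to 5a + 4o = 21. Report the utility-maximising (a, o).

MU_a = 5/(2√a), MU_o = 2.
MRS = 5/(2√a) ÷ 2.
Tangency: set MRS = p_a/p_o = 5/4 = 1.25.
MRS depends only on a: 1.25/√a = 1.25 ⇒ √a = 1.25/1.25 = 1 ⇒ a* = 1.
From the budget, 4·o = 21 − 5·1 = 16, so o* = 4.

a* = 1, o* = 4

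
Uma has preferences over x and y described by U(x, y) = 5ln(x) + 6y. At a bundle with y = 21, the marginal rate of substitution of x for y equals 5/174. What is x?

MU_x = 5/x, MU_y = 6.
MRS = 5/x ÷ 6.
MRS depends only on x: (5/6)/x = 5/174 ⇒ x = (5/6)/(5/174) = 29.

x = 29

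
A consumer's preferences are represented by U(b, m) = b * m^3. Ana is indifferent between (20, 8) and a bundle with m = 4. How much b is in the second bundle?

b = 160

U(20, 8) = 10240.
Set U(b, 4) = 10240 and solve.
With m = 4: 4^3 = 64, so b = 10240/64 = 160.
Check: U(160, 4) = 10240.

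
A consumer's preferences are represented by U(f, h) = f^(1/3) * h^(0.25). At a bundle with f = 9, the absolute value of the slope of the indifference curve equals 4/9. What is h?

h = 3

MU_f = 1/3·f^(-2/3)·h^(0.25) and MU_h = 0.25·f^(1/3)·h^(-0.75).
MRS = MU_f/MU_h = (4/3)·h/f.
Substitute f = 9: MRS = h/6.75. Setting h/6.75 = 4/9 gives h = (4/9)·6.75 = 3.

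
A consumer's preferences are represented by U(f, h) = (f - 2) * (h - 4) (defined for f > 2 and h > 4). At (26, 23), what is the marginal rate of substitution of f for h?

MRS = 19/24

MU_f = (h−4), MU_h = (f−2).
MRS = (h−4)/(f−2).
At (26, 23): MRS = 19/24.
That is, one extra unit of f is worth 19/24 units of h at the margin.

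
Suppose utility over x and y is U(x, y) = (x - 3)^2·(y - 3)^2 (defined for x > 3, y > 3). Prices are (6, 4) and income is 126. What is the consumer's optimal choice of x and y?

x* = 11, y* = 15

MU_x = 2·(x−3)·(y−3)^2, MU_y = 2·(x−3)^2·(y−3).
MRS = (y−3)/(x−3).
Tangency: set MRS = p_x/p_y = 6/4 = 1.5.
So (y − 3)/(x − 3) = 1.5, i.e. (y − 3) = 1.5·(x − 3).
Rewrite the budget in excess-of-subsistence terms: 6·(x − 3) + 4·(y − 3) = 126 − 6·3 − 4·3 = 96.
Substituting, 12·(x − 3) = 96, so x − 3 = 8 and x* = 11.
Then y − 3 = 1.5·8 = 12, so y* = 15.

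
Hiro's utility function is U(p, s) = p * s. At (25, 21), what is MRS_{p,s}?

MRS = 21/25

MU_p = s and MU_s = p.
MRS = MU_p/MU_s = s/p.
At (25, 21): MRS = 21/25.
That is, one extra unit of p is worth 21/25 units of s at the margin.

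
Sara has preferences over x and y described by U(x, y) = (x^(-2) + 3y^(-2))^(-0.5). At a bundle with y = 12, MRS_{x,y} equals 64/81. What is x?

For CES with ρ = -2, MRS = (1/3)·(y/x)^3.
Setting (1/3)·(12/x)^3 = 64/81 gives (12/x)^3 = 64/27, so 12/x = 4/3 and x = 9.

x = 9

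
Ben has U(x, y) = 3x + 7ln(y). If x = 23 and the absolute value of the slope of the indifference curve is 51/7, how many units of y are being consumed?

MU_x = 3, MU_y = 7/y.
MRS = 3 ÷ (7/y).
MRS depends only on y: (3/7)·y = 51/7 ⇒ y = (51/7)/(3/7) = 17.

y = 17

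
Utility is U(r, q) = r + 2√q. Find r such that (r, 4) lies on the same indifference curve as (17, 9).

r = 19

U(17, 9) = 23.
Set U(r, 4) = 23 and solve.
With q = 4: √4 = 2, so r = 23 − 2·2 = 19.
Check: U(19, 4) = 23.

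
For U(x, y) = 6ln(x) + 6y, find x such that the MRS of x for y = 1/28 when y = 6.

x = 28

MU_x = 6/x, MU_y = 6.
MRS = 6/x ÷ 6.
MRS depends only on x: 1/x = 1/28 ⇒ x = 1/(1/28) = 28.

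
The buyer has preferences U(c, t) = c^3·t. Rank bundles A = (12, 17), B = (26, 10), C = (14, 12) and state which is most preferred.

Evaluate utility at each bundle:
U(A) = 29376.
U(B) = 175760.
U(C) = 32928.
Highest utility is B, so B ≻ C ≻ A.

Bundle B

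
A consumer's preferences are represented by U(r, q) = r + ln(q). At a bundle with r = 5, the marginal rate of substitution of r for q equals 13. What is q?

MU_r = 1, MU_q = 1/q.
MRS = 1 ÷ (1/q).
MRS depends only on q: q = 13 ⇒ q = 13.

q = 13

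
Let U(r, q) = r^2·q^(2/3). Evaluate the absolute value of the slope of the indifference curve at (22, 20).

MU_r = 2·r·q^(2/3) and MU_q = 2/3·r^2·q^(-1/3).
MRS = MU_r/MU_q = (3)·q/r.
At (22, 20): MRS = 30/11.
The indifference curve has slope −30/11 at this bundle.

MRS = 30/11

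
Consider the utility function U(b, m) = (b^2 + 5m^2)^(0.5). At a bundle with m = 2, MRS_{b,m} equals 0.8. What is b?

For CES with ρ = 2, MRS = (1/5)·(m/b)^(-1).
Setting (1/5)·(2/b)^(-1) = 0.8 gives (2/b)^(-1) = 4, so 2/b = 0.25 and b = 8.

b = 8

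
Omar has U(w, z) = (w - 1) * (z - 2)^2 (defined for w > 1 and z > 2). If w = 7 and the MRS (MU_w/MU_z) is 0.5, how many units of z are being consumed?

MU_w = (z−2)^2, MU_z = 2·(w−1)·(z−2).
MRS = (1/2)·(z−2)/(w−1).
Substitute w = 7: MRS = (z − 2)/12. Setting this equal to 0.5 gives z − 2 = 0.5·12 = 6, so z = 8.

z = 8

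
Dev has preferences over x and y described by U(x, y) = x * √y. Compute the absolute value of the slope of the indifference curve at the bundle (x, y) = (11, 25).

MU_x = √y and MU_y = 0.5·x·y^(-0.5).
MRS = MU_x/MU_y = (2)·y/x.
At (11, 25): MRS = 50/11.
That is, one extra unit of x is worth 50/11 units of y at the margin.

MRS = 50/11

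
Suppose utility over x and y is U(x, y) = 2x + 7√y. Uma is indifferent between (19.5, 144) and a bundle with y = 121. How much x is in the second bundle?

U(19.5, 144) = 123.
Set U(x, 121) = 123 and solve.
With y = 121: √121 = 11, so 2x = 123 − 7·11 = 46 and x = 23.
Check: U(23, 121) = 123.

x = 23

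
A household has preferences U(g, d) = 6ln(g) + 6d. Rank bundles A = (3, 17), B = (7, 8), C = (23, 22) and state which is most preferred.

Bundle C

Evaluate utility at each bundle:
U(A) = 108.592.
U(B) = 59.675.
U(C) = 150.813.
Highest utility is C, so C ≻ A ≻ B.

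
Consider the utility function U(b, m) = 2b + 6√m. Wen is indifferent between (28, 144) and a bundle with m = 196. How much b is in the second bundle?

b = 22

U(28, 144) = 128.
Set U(b, 196) = 128 and solve.
With m = 196: √196 = 14, so 2b = 128 − 6·14 = 44 and b = 22.
Check: U(22, 196) = 128.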